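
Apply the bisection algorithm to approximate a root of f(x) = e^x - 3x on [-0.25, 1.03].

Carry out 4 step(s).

f(x) = e^x - 3x
Initial interval: [-0.25, 1.03]

Iteration 1:
  c_1 = (-0.250000 + 1.030000)/2 = 0.390000
  f(c_1) = f(0.390000) = 0.306981
  f(a) × f(c) ≥ 0, new interval: [0.390000, 1.030000]
Iteration 2:
  c_2 = (0.390000 + 1.030000)/2 = 0.710000
  f(c_2) = f(0.710000) = -0.096009
  f(a) × f(c) < 0, new interval: [0.390000, 0.710000]
Iteration 3:
  c_3 = (0.390000 + 0.710000)/2 = 0.550000
  f(c_3) = f(0.550000) = 0.083253
  f(a) × f(c) ≥ 0, new interval: [0.550000, 0.710000]
Iteration 4:
  c_4 = (0.550000 + 0.710000)/2 = 0.630000
  f(c_4) = f(0.630000) = -0.012389
  f(a) × f(c) < 0, new interval: [0.550000, 0.630000]

After 4 iteration(s), the approximation is c_4 = 0.630000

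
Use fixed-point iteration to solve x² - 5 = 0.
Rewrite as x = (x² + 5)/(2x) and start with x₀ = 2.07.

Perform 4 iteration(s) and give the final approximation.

Equation: x² - 5 = 0
Fixed-point form: x = (x² + 5)/(2x)
x₀ = 2.07

x_1 = g(2.070000) = 2.242729
x_2 = g(2.242729) = 2.236078
x_3 = g(2.236078) = 2.236068
x_4 = g(2.236068) = 2.236068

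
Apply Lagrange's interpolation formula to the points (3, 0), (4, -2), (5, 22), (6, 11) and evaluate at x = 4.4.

Lagrange interpolation formula:
P(x) = Σ yᵢ × Lᵢ(x)
where Lᵢ(x) = Π_{j≠i} (x - xⱼ)/(xᵢ - xⱼ)

L_0(4.4) = (4.4 - 4)/(3 - 4) × (4.4 - 5)/(3 - 5) × (4.4 - 6)/(3 - 6) = -0.064000
L_1(4.4) = (4.4 - 3)/(4 - 3) × (4.4 - 5)/(4 - 5) × (4.4 - 6)/(4 - 6) = 0.672000
L_2(4.4) = (4.4 - 3)/(5 - 3) × (4.4 - 4)/(5 - 4) × (4.4 - 6)/(5 - 6) = 0.448000
L_3(4.4) = (4.4 - 3)/(6 - 3) × (4.4 - 4)/(6 - 4) × (4.4 - 5)/(6 - 5) = -0.056000

P(4.4) = 0×L_0(4.4) + (-2)×L_1(4.4) + 22×L_2(4.4) + 11×L_3(4.4)
P(4.4) = 7.896000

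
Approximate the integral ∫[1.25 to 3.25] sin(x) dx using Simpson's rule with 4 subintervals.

f(x) = sin(x)
a = 1.25, b = 3.25, n = 4
h = (b - a)/n = 0.500000

Simpson's rule: (h/3)[f(x₀) + 4f(x₁) + 2f(x₂) + ... + f(xₙ)]

x_0 = 1.2500, f(x_0) = 0.948985, coefficient = 1
x_1 = 1.7500, f(x_1) = 0.983986, coefficient = 4
x_2 = 2.2500, f(x_2) = 0.778073, coefficient = 2
x_3 = 2.7500, f(x_3) = 0.381661, coefficient = 4
x_4 = 3.2500, f(x_4) = -0.108195, coefficient = 1

I ≈ (0.500000/3) × 7.859524 = 1.309921
Exact value: 1.309452
Error: 0.000469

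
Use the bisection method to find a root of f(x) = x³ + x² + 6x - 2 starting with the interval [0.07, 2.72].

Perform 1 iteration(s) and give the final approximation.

f(x) = x³ + x² + 6x - 2
Initial interval: [0.07, 2.72]

Iteration 1:
  c_1 = (0.070000 + 2.720000)/2 = 1.395000
  f(c_1) = f(1.395000) = 11.030730
  f(a) × f(c) < 0, new interval: [0.070000, 1.395000]

After 1 iteration(s), the approximation is c_1 = 1.395000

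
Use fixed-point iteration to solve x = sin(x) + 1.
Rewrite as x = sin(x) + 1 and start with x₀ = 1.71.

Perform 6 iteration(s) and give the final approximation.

Equation: x = sin(x) + 1
Fixed-point form: x = sin(x) + 1
x₀ = 1.71

x_1 = g(1.710000) = 1.990327
x_2 = g(1.990327) = 1.913280
x_3 = g(1.913280) = 1.941923
x_4 = g(1.941923) = 1.931919
x_5 = g(1.931919) = 1.935501
x_6 = g(1.935501) = 1.934229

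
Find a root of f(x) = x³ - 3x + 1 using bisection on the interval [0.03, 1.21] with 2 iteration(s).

f(x) = x³ - 3x + 1
Initial interval: [0.03, 1.21]

Iteration 1:
  c_1 = (0.030000 + 1.210000)/2 = 0.620000
  f(c_1) = f(0.620000) = -0.621672
  f(a) × f(c) < 0, new interval: [0.030000, 0.620000]
Iteration 2:
  c_2 = (0.030000 + 0.620000)/2 = 0.325000
  f(c_2) = f(0.325000) = 0.059328
  f(a) × f(c) ≥ 0, new interval: [0.325000, 0.620000]

After 2 iteration(s), the approximation is c_2 = 0.325000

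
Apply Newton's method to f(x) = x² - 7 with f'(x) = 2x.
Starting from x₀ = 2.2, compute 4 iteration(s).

f(x) = x² - 7
f'(x) = 2x
x₀ = 2.2

Newton-Raphson formula: x_{n+1} = x_n - f(x_n)/f'(x_n)

Iteration 1:
  f(2.200000) = -2.160000
  f'(2.200000) = 4.400000
  x_1 = 2.200000 - (-2.160000)/4.400000 = 2.690909
Iteration 2:
  f(2.690909) = 0.240992
  f'(2.690909) = 5.381818
  x_2 = 2.690909 - 0.240992/5.381818 = 2.646130
Iteration 3:
  f(2.646130) = 0.002005
  f'(2.646130) = 5.292260
  x_3 = 2.646130 - 0.002005/5.292260 = 2.645751
Iteration 4:
  f(2.645751) = 0.000000
  f'(2.645751) = 5.291503
  x_4 = 2.645751 - 0.000000/5.291503 = 2.645751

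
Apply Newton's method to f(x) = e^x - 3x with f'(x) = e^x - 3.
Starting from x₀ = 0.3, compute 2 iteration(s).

f(x) = e^x - 3x
f'(x) = e^x - 3
x₀ = 0.3

Newton-Raphson formula: x_{n+1} = x_n - f(x_n)/f'(x_n)

Iteration 1:
  f(0.300000) = 0.449859
  f'(0.300000) = -1.650141
  x_1 = 0.300000 - 0.449859/(-1.650141) = 0.572618
Iteration 2:
  f(0.572618) = 0.055048
  f'(0.572618) = -1.227097
  x_2 = 0.572618 - 0.055048/(-1.227097) = 0.617479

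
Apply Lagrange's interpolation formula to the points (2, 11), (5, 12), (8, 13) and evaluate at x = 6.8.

Lagrange interpolation formula:
P(x) = Σ yᵢ × Lᵢ(x)
where Lᵢ(x) = Π_{j≠i} (x - xⱼ)/(xᵢ - xⱼ)

L_0(6.8) = (6.8 - 5)/(2 - 5) × (6.8 - 8)/(2 - 8) = -0.120000
L_1(6.8) = (6.8 - 2)/(5 - 2) × (6.8 - 8)/(5 - 8) = 0.640000
L_2(6.8) = (6.8 - 2)/(8 - 2) × (6.8 - 5)/(8 - 5) = 0.480000

P(6.8) = 11×L_0(6.8) + 12×L_1(6.8) + 13×L_2(6.8)
P(6.8) = 12.600000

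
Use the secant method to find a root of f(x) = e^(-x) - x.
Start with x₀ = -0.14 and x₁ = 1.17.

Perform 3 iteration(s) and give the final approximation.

f(x) = e^(-x) - x
x₀ = -0.14, x₁ = 1.17

Secant formula: x_{n+1} = x_n - f(x_n)(x_n - x_{n-1})/(f(x_n) - f(x_{n-1}))

Iteration 1:
  f(-0.140000) = 1.290274
  f(1.170000) = -0.859633
  x_2 = 1.170000 - (-0.859633)×(1.170000 - (-0.140000))/(-0.859633 - 1.290274)
       = 0.646201
Iteration 2:
  f(1.170000) = -0.859633
  f(0.646201) = -0.122168
  x_3 = 0.646201 - (-0.122168)×(0.646201 - 1.170000)/(-0.122168 - (-0.859633))
       = 0.559429
Iteration 3:
  f(0.646201) = -0.122168
  f(0.559429) = 0.012107
  x_4 = 0.559429 - 0.012107×(0.559429 - 0.646201)/(0.012107 - (-0.122168))
       = 0.567252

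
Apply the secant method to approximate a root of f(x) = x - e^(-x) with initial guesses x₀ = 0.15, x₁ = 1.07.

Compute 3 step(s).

f(x) = x - e^(-x)
x₀ = 0.15, x₁ = 1.07

Secant formula: x_{n+1} = x_n - f(x_n)(x_n - x_{n-1})/(f(x_n) - f(x_{n-1}))

Iteration 1:
  f(0.150000) = -0.710708
  f(1.070000) = 0.726991
  x_2 = 1.070000 - 0.726991×(1.070000 - 0.150000)/(0.726991 - (-0.710708))
       = 0.604790
Iteration 2:
  f(1.070000) = 0.726991
  f(0.604790) = 0.058601
  x_3 = 0.604790 - 0.058601×(0.604790 - 1.070000)/(0.058601 - 0.726991)
       = 0.564003
Iteration 3:
  f(0.604790) = 0.058601
  f(0.564003) = -0.004924
  x_4 = 0.564003 - (-0.004924)×(0.564003 - 0.604790)/(-0.004924 - 0.058601)
       = 0.567165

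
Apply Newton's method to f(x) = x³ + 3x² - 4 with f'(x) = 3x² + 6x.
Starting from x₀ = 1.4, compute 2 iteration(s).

f(x) = x³ + 3x² - 4
f'(x) = 3x² + 6x
x₀ = 1.4

Newton-Raphson formula: x_{n+1} = x_n - f(x_n)/f'(x_n)

Iteration 1:
  f(1.400000) = 4.624000
  f'(1.400000) = 14.280000
  x_1 = 1.400000 - 4.624000/14.280000 = 1.076190
Iteration 2:
  f(1.076190) = 0.720987
  f'(1.076190) = 9.931701
  x_2 = 1.076190 - 0.720987/9.931701 = 1.003596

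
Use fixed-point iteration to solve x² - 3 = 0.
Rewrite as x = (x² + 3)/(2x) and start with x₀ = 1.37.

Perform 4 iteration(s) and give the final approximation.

Equation: x² - 3 = 0
Fixed-point form: x = (x² + 3)/(2x)
x₀ = 1.37

x_1 = g(1.370000) = 1.779891
x_2 = g(1.779891) = 1.732694
x_3 = g(1.732694) = 1.732051
x_4 = g(1.732051) = 1.732051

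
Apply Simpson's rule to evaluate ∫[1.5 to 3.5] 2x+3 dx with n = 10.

f(x) = 2x+3
a = 1.5, b = 3.5, n = 10
h = (b - a)/n = 0.200000

Simpson's rule: (h/3)[f(x₀) + 4f(x₁) + 2f(x₂) + ... + f(xₙ)]

x_0 = 1.5000, f(x_0) = 6.000000, coefficient = 1
x_1 = 1.7000, f(x_1) = 6.400000, coefficient = 4
x_2 = 1.9000, f(x_2) = 6.800000, coefficient = 2
x_3 = 2.1000, f(x_3) = 7.200000, coefficient = 4
x_4 = 2.3000, f(x_4) = 7.600000, coefficient = 2
x_5 = 2.5000, f(x_5) = 8.000000, coefficient = 4
x_6 = 2.7000, f(x_6) = 8.400000, coefficient = 2
x_7 = 2.9000, f(x_7) = 8.800000, coefficient = 4
x_8 = 3.1000, f(x_8) = 9.200000, coefficient = 2
x_9 = 3.3000, f(x_9) = 9.600000, coefficient = 4
x_10 = 3.5000, f(x_10) = 10.000000, coefficient = 1

I ≈ (0.200000/3) × 240.000000 = 16.000000
Exact value: 16.000000
Error: 0.000000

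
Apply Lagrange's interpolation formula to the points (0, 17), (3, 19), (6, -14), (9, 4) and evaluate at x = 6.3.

Lagrange interpolation formula:
P(x) = Σ yᵢ × Lᵢ(x)
where Lᵢ(x) = Π_{j≠i} (x - xⱼ)/(xᵢ - xⱼ)

L_0(6.3) = (6.3 - 3)/(0 - 3) × (6.3 - 6)/(0 - 6) × (6.3 - 9)/(0 - 9) = 0.016500
L_1(6.3) = (6.3 - 0)/(3 - 0) × (6.3 - 6)/(3 - 6) × (6.3 - 9)/(3 - 9) = -0.094500
L_2(6.3) = (6.3 - 0)/(6 - 0) × (6.3 - 3)/(6 - 3) × (6.3 - 9)/(6 - 9) = 1.039500
L_3(6.3) = (6.3 - 0)/(9 - 0) × (6.3 - 3)/(9 - 3) × (6.3 - 6)/(9 - 6) = 0.038500

P(6.3) = 17×L_0(6.3) + 19×L_1(6.3) + (-14)×L_2(6.3) + 4×L_3(6.3)
P(6.3) = -15.914000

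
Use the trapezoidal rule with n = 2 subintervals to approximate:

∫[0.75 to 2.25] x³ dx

f(x) = x³
a = 0.75, b = 2.25, n = 2
h = (b - a)/n = 0.750000

Trapezoidal rule: (h/2)[f(x₀) + 2f(x₁) + 2f(x₂) + ... + f(xₙ)]

x_0 = 0.7500, f(x_0) = 0.421875, coefficient = 1
x_1 = 1.5000, f(x_1) = 3.375000, coefficient = 2
x_2 = 2.2500, f(x_2) = 11.390625, coefficient = 1

I ≈ (0.750000/2) × 18.562500 = 6.960938
Exact value: 6.328125
Error: 0.632812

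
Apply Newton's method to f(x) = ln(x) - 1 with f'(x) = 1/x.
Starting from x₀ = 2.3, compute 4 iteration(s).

f(x) = ln(x) - 1
f'(x) = 1/x
x₀ = 2.3

Newton-Raphson formula: x_{n+1} = x_n - f(x_n)/f'(x_n)

Iteration 1:
  f(2.300000) = -0.167091
  f'(2.300000) = 0.434783
  x_1 = 2.300000 - (-0.167091)/0.434783 = 2.684309
Iteration 2:
  f(2.684309) = -0.012577
  f'(2.684309) = 0.372535
  x_2 = 2.684309 - (-0.012577)/0.372535 = 2.718069
Iteration 3:
  f(2.718069) = -0.000078
  f'(2.718069) = 0.367908
  x_3 = 2.718069 - (-0.000078)/0.367908 = 2.718282
Iteration 4:
  f(2.718282) = 0.000000
  f'(2.718282) = 0.367879
  x_4 = 2.718282 - 0.000000/0.367879 = 2.718282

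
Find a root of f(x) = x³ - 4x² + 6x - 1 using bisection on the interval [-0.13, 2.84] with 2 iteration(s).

f(x) = x³ - 4x² + 6x - 1
Initial interval: [-0.13, 2.84]

Iteration 1:
  c_1 = (-0.130000 + 2.840000)/2 = 1.355000
  f(c_1) = f(1.355000) = 2.273714
  f(a) × f(c) < 0, new interval: [-0.130000, 1.355000]
Iteration 2:
  c_2 = (-0.130000 + 1.355000)/2 = 0.612500
  f(c_2) = f(0.612500) = 1.404158
  f(a) × f(c) < 0, new interval: [-0.130000, 0.612500]

After 2 iteration(s), the approximation is c_2 = 0.612500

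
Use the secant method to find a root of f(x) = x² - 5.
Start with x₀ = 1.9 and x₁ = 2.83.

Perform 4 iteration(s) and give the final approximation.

f(x) = x² - 5
x₀ = 1.9, x₁ = 2.83

Secant formula: x_{n+1} = x_n - f(x_n)(x_n - x_{n-1})/(f(x_n) - f(x_{n-1}))

Iteration 1:
  f(1.900000) = -1.390000
  f(2.830000) = 3.008900
  x_2 = 2.830000 - 3.008900×(2.830000 - 1.900000)/(3.008900 - (-1.390000))
       = 2.193869
Iteration 2:
  f(2.830000) = 3.008900
  f(2.193869) = -0.186939
  x_3 = 2.193869 - (-0.186939)×(2.193869 - 2.830000)/(-0.186939 - 3.008900)
       = 2.231079
Iteration 3:
  f(2.193869) = -0.186939
  f(2.231079) = -0.022286
  x_4 = 2.231079 - (-0.022286)×(2.231079 - 2.193869)/(-0.022286 - (-0.186939))
       = 2.236116
Iteration 4:
  f(2.231079) = -0.022286
  f(2.236116) = 0.000213
  x_5 = 2.236116 - 0.000213×(2.236116 - 2.231079)/(0.000213 - (-0.022286))
       = 2.236068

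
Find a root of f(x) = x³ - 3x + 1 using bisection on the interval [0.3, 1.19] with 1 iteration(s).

f(x) = x³ - 3x + 1
Initial interval: [0.3, 1.19]

Iteration 1:
  c_1 = (0.300000 + 1.190000)/2 = 0.745000
  f(c_1) = f(0.745000) = -0.821506
  f(a) × f(c) < 0, new interval: [0.300000, 0.745000]

After 1 iteration(s), the approximation is c_1 = 0.745000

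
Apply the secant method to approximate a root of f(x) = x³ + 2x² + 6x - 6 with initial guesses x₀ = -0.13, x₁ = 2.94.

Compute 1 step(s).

f(x) = x³ + 2x² + 6x - 6
x₀ = -0.13, x₁ = 2.94

Secant formula: x_{n+1} = x_n - f(x_n)(x_n - x_{n-1})/(f(x_n) - f(x_{n-1}))

Iteration 1:
  f(-0.130000) = -6.748397
  f(2.940000) = 54.339384
  x_2 = 2.940000 - 54.339384×(2.940000 - (-0.130000))/(54.339384 - (-6.748397))
       = 0.209144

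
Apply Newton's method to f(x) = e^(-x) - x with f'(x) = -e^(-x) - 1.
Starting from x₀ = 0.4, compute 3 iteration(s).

f(x) = e^(-x) - x
f'(x) = -e^(-x) - 1
x₀ = 0.4

Newton-Raphson formula: x_{n+1} = x_n - f(x_n)/f'(x_n)

Iteration 1:
  f(0.400000) = 0.270320
  f'(0.400000) = -1.670320
  x_1 = 0.400000 - 0.270320/(-1.670320) = 0.561837
Iteration 2:
  f(0.561837) = 0.008323
  f'(0.561837) = -1.570161
  x_2 = 0.561837 - 0.008323/(-1.570161) = 0.567138
Iteration 3:
  f(0.567138) = 0.000008
  f'(0.567138) = -1.567146
  x_3 = 0.567138 - 0.000008/(-1.567146) = 0.567143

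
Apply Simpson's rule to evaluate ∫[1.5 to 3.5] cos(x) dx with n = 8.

f(x) = cos(x)
a = 1.5, b = 3.5, n = 8
h = (b - a)/n = 0.250000

Simpson's rule: (h/3)[f(x₀) + 4f(x₁) + 2f(x₂) + ... + f(xₙ)]

x_0 = 1.5000, f(x_0) = 0.070737, coefficient = 1
x_1 = 1.7500, f(x_1) = -0.178246, coefficient = 4
x_2 = 2.0000, f(x_2) = -0.416147, coefficient = 2
x_3 = 2.2500, f(x_3) = -0.628174, coefficient = 4
x_4 = 2.5000, f(x_4) = -0.801144, coefficient = 2
x_5 = 2.7500, f(x_5) = -0.924302, coefficient = 4
x_6 = 3.0000, f(x_6) = -0.989992, coefficient = 2
x_7 = 3.2500, f(x_7) = -0.994130, coefficient = 4
x_8 = 3.5000, f(x_8) = -0.936457, coefficient = 1

I ≈ (0.250000/3) × -16.179692 = -1.348308
Exact value: -1.348278
Error: 0.000029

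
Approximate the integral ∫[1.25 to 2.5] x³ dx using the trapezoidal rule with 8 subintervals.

f(x) = x³
a = 1.25, b = 2.5, n = 8
h = (b - a)/n = 0.156250

Trapezoidal rule: (h/2)[f(x₀) + 2f(x₁) + 2f(x₂) + ... + f(xₙ)]

x_0 = 1.2500, f(x_0) = 1.953125, coefficient = 1
x_1 = 1.4062, f(x_1) = 2.780914, coefficient = 2
x_2 = 1.5625, f(x_2) = 3.814697, coefficient = 2
x_3 = 1.7188, f(x_3) = 5.077362, coefficient = 2
x_4 = 1.8750, f(x_4) = 6.591797, coefficient = 2
x_5 = 2.0312, f(x_5) = 8.380890, coefficient = 2
x_6 = 2.1875, f(x_6) = 10.467529, coefficient = 2
x_7 = 2.3438, f(x_7) = 12.874603, coefficient = 2
x_8 = 2.5000, f(x_8) = 15.625000, coefficient = 1

I ≈ (0.156250/2) × 117.553711 = 9.183884
Exact value: 9.155273
Error: 0.028610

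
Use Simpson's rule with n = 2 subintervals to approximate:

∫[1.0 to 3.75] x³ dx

f(x) = x³
a = 1.0, b = 3.75, n = 2
h = (b - a)/n = 1.375000

Simpson's rule: (h/3)[f(x₀) + 4f(x₁) + 2f(x₂) + ... + f(xₙ)]

x_0 = 1.0000, f(x_0) = 1.000000, coefficient = 1
x_1 = 2.3750, f(x_1) = 13.396484, coefficient = 4
x_2 = 3.7500, f(x_2) = 52.734375, coefficient = 1

I ≈ (1.375000/3) × 107.320312 = 49.188477
Exact value: 49.188477
Error: 0.000000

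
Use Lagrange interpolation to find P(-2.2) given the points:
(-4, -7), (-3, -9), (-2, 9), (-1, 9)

Lagrange interpolation formula:
P(x) = Σ yᵢ × Lᵢ(x)
where Lᵢ(x) = Π_{j≠i} (x - xⱼ)/(xᵢ - xⱼ)

L_0(-2.2) = (-2.2 - (-3))/(-4 - (-3)) × (-2.2 - (-2))/(-4 - (-2)) × (-2.2 - (-1))/(-4 - (-1)) = -0.032000
L_1(-2.2) = (-2.2 - (-4))/(-3 - (-4)) × (-2.2 - (-2))/(-3 - (-2)) × (-2.2 - (-1))/(-3 - (-1)) = 0.216000
L_2(-2.2) = (-2.2 - (-4))/(-2 - (-4)) × (-2.2 - (-3))/(-2 - (-3)) × (-2.2 - (-1))/(-2 - (-1)) = 0.864000
L_3(-2.2) = (-2.2 - (-4))/(-1 - (-4)) × (-2.2 - (-3))/(-1 - (-3)) × (-2.2 - (-2))/(-1 - (-2)) = -0.048000

P(-2.2) = (-7)×L_0(-2.2) + (-9)×L_1(-2.2) + 9×L_2(-2.2) + 9×L_3(-2.2)
P(-2.2) = 5.624000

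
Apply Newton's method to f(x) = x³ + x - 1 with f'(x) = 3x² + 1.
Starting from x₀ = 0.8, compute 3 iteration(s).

f(x) = x³ + x - 1
f'(x) = 3x² + 1
x₀ = 0.8

Newton-Raphson formula: x_{n+1} = x_n - f(x_n)/f'(x_n)

Iteration 1:
  f(0.800000) = 0.312000
  f'(0.800000) = 2.920000
  x_1 = 0.800000 - 0.312000/2.920000 = 0.693151
Iteration 2:
  f(0.693151) = 0.026180
  f'(0.693151) = 2.441374
  x_2 = 0.693151 - 0.026180/2.441374 = 0.682427
Iteration 3:
  f(0.682427) = 0.000238
  f'(0.682427) = 2.397120
  x_3 = 0.682427 - 0.000238/2.397120 = 0.682328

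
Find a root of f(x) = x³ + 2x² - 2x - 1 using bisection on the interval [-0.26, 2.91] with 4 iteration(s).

f(x) = x³ + 2x² - 2x - 1
Initial interval: [-0.26, 2.91]

Iteration 1:
  c_1 = (-0.260000 + 2.910000)/2 = 1.325000
  f(c_1) = f(1.325000) = 2.187453
  f(a) × f(c) < 0, new interval: [-0.260000, 1.325000]
Iteration 2:
  c_2 = (-0.260000 + 1.325000)/2 = 0.532500
  f(c_2) = f(0.532500) = -1.346894
  f(a) × f(c) ≥ 0, new interval: [0.532500, 1.325000]
Iteration 3:
  c_3 = (0.532500 + 1.325000)/2 = 0.928750
  f(c_3) = f(0.928750) = -0.331229
  f(a) × f(c) ≥ 0, new interval: [0.928750, 1.325000]
Iteration 4:
  c_4 = (0.928750 + 1.325000)/2 = 1.126875
  f(c_4) = f(1.126875) = 0.716904
  f(a) × f(c) < 0, new interval: [0.928750, 1.126875]

After 4 iteration(s), the approximation is c_4 = 1.126875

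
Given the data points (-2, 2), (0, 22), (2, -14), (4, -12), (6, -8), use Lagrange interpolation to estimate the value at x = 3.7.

Lagrange interpolation formula:
P(x) = Σ yᵢ × Lᵢ(x)
where Lᵢ(x) = Π_{j≠i} (x - xⱼ)/(xᵢ - xⱼ)

L_0(3.7) = (3.7 - 0)/(-2 - 0) × (3.7 - 2)/(-2 - 2) × (3.7 - 4)/(-2 - 4) × (3.7 - 6)/(-2 - 6) = 0.011302
L_1(3.7) = (3.7 - (-2))/(0 - (-2)) × (3.7 - 2)/(0 - 2) × (3.7 - 4)/(0 - 4) × (3.7 - 6)/(0 - 6) = -0.069647
L_2(3.7) = (3.7 - (-2))/(2 - (-2)) × (3.7 - 0)/(2 - 0) × (3.7 - 4)/(2 - 4) × (3.7 - 6)/(2 - 6) = 0.227377
L_3(3.7) = (3.7 - (-2))/(4 - (-2)) × (3.7 - 0)/(4 - 0) × (3.7 - 2)/(4 - 2) × (3.7 - 6)/(4 - 6) = 0.858978
L_4(3.7) = (3.7 - (-2))/(6 - (-2)) × (3.7 - 0)/(6 - 0) × (3.7 - 2)/(6 - 2) × (3.7 - 4)/(6 - 4) = -0.028010

P(3.7) = 2×L_0(3.7) + 22×L_1(3.7) + (-14)×L_2(3.7) + (-12)×L_3(3.7) + (-8)×L_4(3.7)
P(3.7) = -14.776555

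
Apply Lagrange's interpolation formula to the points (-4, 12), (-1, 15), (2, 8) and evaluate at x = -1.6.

Lagrange interpolation formula:
P(x) = Σ yᵢ × Lᵢ(x)
where Lᵢ(x) = Π_{j≠i} (x - xⱼ)/(xᵢ - xⱼ)

L_0(-1.6) = (-1.6 - (-1))/(-4 - (-1)) × (-1.6 - 2)/(-4 - 2) = 0.120000
L_1(-1.6) = (-1.6 - (-4))/(-1 - (-4)) × (-1.6 - 2)/(-1 - 2) = 0.960000
L_2(-1.6) = (-1.6 - (-4))/(2 - (-4)) × (-1.6 - (-1))/(2 - (-1)) = -0.080000

P(-1.6) = 12×L_0(-1.6) + 15×L_1(-1.6) + 8×L_2(-1.6)
P(-1.6) = 15.200000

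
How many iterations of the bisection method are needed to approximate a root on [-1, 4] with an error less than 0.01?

We need (b-a)/2^n ≤ 0.01
(4 - (-1))/2^n ≤ 0.01
5/2^n ≤ 0.01
2^n ≥ 500
n ≥ log₂(500) = 8.97
n ≥ 9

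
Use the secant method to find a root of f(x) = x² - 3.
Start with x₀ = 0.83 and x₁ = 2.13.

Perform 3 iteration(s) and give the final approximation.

f(x) = x² - 3
x₀ = 0.83, x₁ = 2.13

Secant formula: x_{n+1} = x_n - f(x_n)(x_n - x_{n-1})/(f(x_n) - f(x_{n-1}))

Iteration 1:
  f(0.830000) = -2.311100
  f(2.130000) = 1.536900
  x_2 = 2.130000 - 1.536900×(2.130000 - 0.830000)/(1.536900 - (-2.311100))
       = 1.610777
Iteration 2:
  f(2.130000) = 1.536900
  f(1.610777) = -0.405397
  x_3 = 1.610777 - (-0.405397)×(1.610777 - 2.130000)/(-0.405397 - 1.536900)
       = 1.719150
Iteration 3:
  f(1.610777) = -0.405397
  f(1.719150) = -0.044525
  x_4 = 1.719150 - (-0.044525)×(1.719150 - 1.610777)/(-0.044525 - (-0.405397))
       = 1.732521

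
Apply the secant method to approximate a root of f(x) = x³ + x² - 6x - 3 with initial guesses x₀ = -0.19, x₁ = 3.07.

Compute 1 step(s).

f(x) = x³ + x² - 6x - 3
x₀ = -0.19, x₁ = 3.07

Secant formula: x_{n+1} = x_n - f(x_n)(x_n - x_{n-1})/(f(x_n) - f(x_{n-1}))

Iteration 1:
  f(-0.190000) = -1.830759
  f(3.070000) = 16.939343
  x_2 = 3.070000 - 16.939343×(3.070000 - (-0.190000))/(16.939343 - (-1.830759))
       = 0.127967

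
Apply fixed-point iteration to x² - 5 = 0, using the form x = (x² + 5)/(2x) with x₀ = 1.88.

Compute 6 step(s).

Equation: x² - 5 = 0
Fixed-point form: x = (x² + 5)/(2x)
x₀ = 1.88

x_1 = g(1.880000) = 2.269787
x_2 = g(2.269787) = 2.236318
x_3 = g(2.236318) = 2.236068
x_4 = g(2.236068) = 2.236068
x_5 = g(2.236068) = 2.236068
x_6 = g(2.236068) = 2.236068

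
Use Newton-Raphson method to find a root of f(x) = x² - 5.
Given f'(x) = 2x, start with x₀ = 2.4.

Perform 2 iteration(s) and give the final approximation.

f(x) = x² - 5
f'(x) = 2x
x₀ = 2.4

Newton-Raphson formula: x_{n+1} = x_n - f(x_n)/f'(x_n)

Iteration 1:
  f(2.400000) = 0.760000
  f'(2.400000) = 4.800000
  x_1 = 2.400000 - 0.760000/4.800000 = 2.241667
Iteration 2:
  f(2.241667) = 0.025069
  f'(2.241667) = 4.483333
  x_2 = 2.241667 - 0.025069/4.483333 = 2.236075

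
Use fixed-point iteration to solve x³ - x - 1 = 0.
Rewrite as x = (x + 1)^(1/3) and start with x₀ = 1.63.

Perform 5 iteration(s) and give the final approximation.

Equation: x³ - x - 1 = 0
Fixed-point form: x = (x + 1)^(1/3)
x₀ = 1.63

x_1 = g(1.630000) = 1.380337
x_2 = g(1.380337) = 1.335200
x_3 = g(1.335200) = 1.326706
x_4 = g(1.326706) = 1.325095
x_5 = g(1.325095) = 1.324790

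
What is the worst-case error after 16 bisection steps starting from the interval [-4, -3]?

Bisection error bound: |error| ≤ (b-a)/2^n
|error| ≤ (-3 - (-4))/2^16 = 1/2^16
|error| ≤ 0.0000152588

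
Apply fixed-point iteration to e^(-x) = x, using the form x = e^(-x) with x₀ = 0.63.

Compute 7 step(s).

Equation: e^(-x) = x
Fixed-point form: x = e^(-x)
x₀ = 0.63

x_1 = g(0.630000) = 0.532592
x_2 = g(0.532592) = 0.587081
x_3 = g(0.587081) = 0.555948
x_4 = g(0.555948) = 0.573529
x_5 = g(0.573529) = 0.563533
x_6 = g(0.563533) = 0.569194
x_7 = g(0.569194) = 0.565981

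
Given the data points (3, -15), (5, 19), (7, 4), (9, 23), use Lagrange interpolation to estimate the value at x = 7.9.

Lagrange interpolation formula:
P(x) = Σ yᵢ × Lᵢ(x)
where Lᵢ(x) = Π_{j≠i} (x - xⱼ)/(xᵢ - xⱼ)

L_0(7.9) = (7.9 - 5)/(3 - 5) × (7.9 - 7)/(3 - 7) × (7.9 - 9)/(3 - 9) = 0.059813
L_1(7.9) = (7.9 - 3)/(5 - 3) × (7.9 - 7)/(5 - 7) × (7.9 - 9)/(5 - 9) = -0.303188
L_2(7.9) = (7.9 - 3)/(7 - 3) × (7.9 - 5)/(7 - 5) × (7.9 - 9)/(7 - 9) = 0.976937
L_3(7.9) = (7.9 - 3)/(9 - 3) × (7.9 - 5)/(9 - 5) × (7.9 - 7)/(9 - 7) = 0.266438

P(7.9) = (-15)×L_0(7.9) + 19×L_1(7.9) + 4×L_2(7.9) + 23×L_3(7.9)
P(7.9) = 3.378063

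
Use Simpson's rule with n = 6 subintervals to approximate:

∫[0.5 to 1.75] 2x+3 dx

f(x) = 2x+3
a = 0.5, b = 1.75, n = 6
h = (b - a)/n = 0.208333

Simpson's rule: (h/3)[f(x₀) + 4f(x₁) + 2f(x₂) + ... + f(xₙ)]

x_0 = 0.5000, f(x_0) = 4.000000, coefficient = 1
x_1 = 0.7083, f(x_1) = 4.416667, coefficient = 4
x_2 = 0.9167, f(x_2) = 4.833333, coefficient = 2
x_3 = 1.1250, f(x_3) = 5.250000, coefficient = 4
x_4 = 1.3333, f(x_4) = 5.666667, coefficient = 2
x_5 = 1.5417, f(x_5) = 6.083333, coefficient = 4
x_6 = 1.7500, f(x_6) = 6.500000, coefficient = 1

I ≈ (0.208333/3) × 94.500000 = 6.562500
Exact value: 6.562500
Error: 0.000000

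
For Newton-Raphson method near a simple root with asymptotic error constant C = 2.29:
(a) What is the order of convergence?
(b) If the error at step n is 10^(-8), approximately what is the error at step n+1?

(a) Newton-Raphson has quadratic (order 2) convergence near simple roots.
    This means |e_{n+1}| ≈ C|e_n|².

(b) With |e_n| = 10^(-8) and C = 2.29:
    |e_{n+1}| ≈ 2.29 × (10^(-8))² = 2.29 × 10^(-16)

(a) 2 (quadratic); (b) |e_{n+1}| ≈ 2.290e-16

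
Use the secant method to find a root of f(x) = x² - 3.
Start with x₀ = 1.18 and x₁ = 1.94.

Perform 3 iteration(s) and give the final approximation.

f(x) = x² - 3
x₀ = 1.18, x₁ = 1.94

Secant formula: x_{n+1} = x_n - f(x_n)(x_n - x_{n-1})/(f(x_n) - f(x_{n-1}))

Iteration 1:
  f(1.180000) = -1.607600
  f(1.940000) = 0.763600
  x_2 = 1.940000 - 0.763600×(1.940000 - 1.180000)/(0.763600 - (-1.607600))
       = 1.695256
Iteration 2:
  f(1.940000) = 0.763600
  f(1.695256) = -0.126106
  x_3 = 1.695256 - (-0.126106)×(1.695256 - 1.940000)/(-0.126106 - 0.763600)
       = 1.729946
Iteration 3:
  f(1.695256) = -0.126106
  f(1.729946) = -0.007287
  x_4 = 1.729946 - (-0.007287)×(1.729946 - 1.695256)/(-0.007287 - (-0.126106))
       = 1.732073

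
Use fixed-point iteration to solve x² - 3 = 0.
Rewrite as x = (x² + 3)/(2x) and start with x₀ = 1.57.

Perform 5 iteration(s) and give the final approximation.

Equation: x² - 3 = 0
Fixed-point form: x = (x² + 3)/(2x)
x₀ = 1.57

x_1 = g(1.570000) = 1.740414
x_2 = g(1.740414) = 1.732071
x_3 = g(1.732071) = 1.732051
x_4 = g(1.732051) = 1.732051
x_5 = g(1.732051) = 1.732051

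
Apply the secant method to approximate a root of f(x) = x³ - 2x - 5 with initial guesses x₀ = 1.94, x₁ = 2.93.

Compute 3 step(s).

f(x) = x³ - 2x - 5
x₀ = 1.94, x₁ = 2.93

Secant formula: x_{n+1} = x_n - f(x_n)(x_n - x_{n-1})/(f(x_n) - f(x_{n-1}))

Iteration 1:
  f(1.940000) = -1.578616
  f(2.930000) = 14.293757
  x_2 = 2.930000 - 14.293757×(2.930000 - 1.940000)/(14.293757 - (-1.578616))
       = 2.038462
Iteration 2:
  f(2.930000) = 14.293757
  f(2.038462) = -0.606444
  x_3 = 2.038462 - (-0.606444)×(2.038462 - 2.930000)/(-0.606444 - 14.293757)
       = 2.074748
Iteration 3:
  f(2.038462) = -0.606444
  f(2.074748) = -0.218576
  x_4 = 2.074748 - (-0.218576)×(2.074748 - 2.038462)/(-0.218576 - (-0.606444))
       = 2.095197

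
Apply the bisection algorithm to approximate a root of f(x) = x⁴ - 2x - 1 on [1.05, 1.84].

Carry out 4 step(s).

f(x) = x⁴ - 2x - 1
Initial interval: [1.05, 1.84]

Iteration 1:
  c_1 = (1.050000 + 1.840000)/2 = 1.445000
  f(c_1) = f(1.445000) = 0.469848
  f(a) × f(c) < 0, new interval: [1.050000, 1.445000]
Iteration 2:
  c_2 = (1.050000 + 1.445000)/2 = 1.247500
  f(c_2) = f(1.247500) = -1.073066
  f(a) × f(c) ≥ 0, new interval: [1.247500, 1.445000]
Iteration 3:
  c_3 = (1.247500 + 1.445000)/2 = 1.346250
  f(c_3) = f(1.346250) = -0.407746
  f(a) × f(c) ≥ 0, new interval: [1.346250, 1.445000]
Iteration 4:
  c_4 = (1.346250 + 1.445000)/2 = 1.395625
  f(c_4) = f(1.395625) = 0.002555
  f(a) × f(c) < 0, new interval: [1.346250, 1.395625]

After 4 iteration(s), the approximation is c_4 = 1.395625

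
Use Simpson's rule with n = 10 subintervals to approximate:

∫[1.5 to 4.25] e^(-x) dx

f(x) = e^(-x)
a = 1.5, b = 4.25, n = 10
h = (b - a)/n = 0.275000

Simpson's rule: (h/3)[f(x₀) + 4f(x₁) + 2f(x₂) + ... + f(xₙ)]

x_0 = 1.5000, f(x_0) = 0.223130, coefficient = 1
x_1 = 1.7750, f(x_1) = 0.169483, coefficient = 4
x_2 = 2.0500, f(x_2) = 0.128735, coefficient = 2
x_3 = 2.3250, f(x_3) = 0.097783, coefficient = 4
x_4 = 2.6000, f(x_4) = 0.074274, coefficient = 2
x_5 = 2.8750, f(x_5) = 0.056416, coefficient = 4
x_6 = 3.1500, f(x_6) = 0.042852, coefficient = 2
x_7 = 3.4250, f(x_7) = 0.032549, coefficient = 4
x_8 = 3.7000, f(x_8) = 0.024724, coefficient = 2
x_9 = 3.9750, f(x_9) = 0.018779, coefficient = 4
x_10 = 4.2500, f(x_10) = 0.014264, coefficient = 1

I ≈ (0.275000/3) × 2.278609 = 0.208873
Exact value: 0.208866
Error: 0.000007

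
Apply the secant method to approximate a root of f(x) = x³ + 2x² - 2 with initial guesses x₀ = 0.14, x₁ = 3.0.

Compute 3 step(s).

f(x) = x³ + 2x² - 2
x₀ = 0.14, x₁ = 3.0

Secant formula: x_{n+1} = x_n - f(x_n)(x_n - x_{n-1})/(f(x_n) - f(x_{n-1}))

Iteration 1:
  f(0.140000) = -1.958056
  f(3.000000) = 43.000000
  x_2 = 3.000000 - 43.000000×(3.000000 - 0.140000)/(43.000000 - (-1.958056))
       = 0.264561
Iteration 2:
  f(3.000000) = 43.000000
  f(0.264561) = -1.841497
  x_3 = 0.264561 - (-1.841497)×(0.264561 - 3.000000)/(-1.841497 - 43.000000)
       = 0.376897
Iteration 3:
  f(0.264561) = -1.841497
  f(0.376897) = -1.662358
  x_4 = 0.376897 - (-1.662358)×(0.376897 - 0.264561)/(-1.662358 - (-1.841497))
       = 1.419341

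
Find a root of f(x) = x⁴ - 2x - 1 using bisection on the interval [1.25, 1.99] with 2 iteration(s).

f(x) = x⁴ - 2x - 1
Initial interval: [1.25, 1.99]

Iteration 1:
  c_1 = (1.250000 + 1.990000)/2 = 1.620000
  f(c_1) = f(1.620000) = 2.647475
  f(a) × f(c) < 0, new interval: [1.250000, 1.620000]
Iteration 2:
  c_2 = (1.250000 + 1.620000)/2 = 1.435000
  f(c_2) = f(1.435000) = 0.370408
  f(a) × f(c) < 0, new interval: [1.250000, 1.435000]

After 2 iteration(s), the approximation is c_2 = 1.435000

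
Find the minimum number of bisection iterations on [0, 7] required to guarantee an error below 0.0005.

We need (b-a)/2^n ≤ 0.0005
(7 - 0)/2^n ≤ 0.0005
7/2^n ≤ 0.0005
2^n ≥ 14000
n ≥ log₂(14000) = 13.77
n ≥ 14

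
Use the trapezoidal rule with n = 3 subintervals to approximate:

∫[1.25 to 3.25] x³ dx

f(x) = x³
a = 1.25, b = 3.25, n = 3
h = (b - a)/n = 0.666667

Trapezoidal rule: (h/2)[f(x₀) + 2f(x₁) + 2f(x₂) + ... + f(xₙ)]

x_0 = 1.2500, f(x_0) = 1.953125, coefficient = 1
x_1 = 1.9167, f(x_1) = 7.041088, coefficient = 2
x_2 = 2.5833, f(x_2) = 17.240162, coefficient = 2
x_3 = 3.2500, f(x_3) = 34.328125, coefficient = 1

I ≈ (0.666667/2) × 84.843750 = 28.281250
Exact value: 27.281250
Error: 1.000000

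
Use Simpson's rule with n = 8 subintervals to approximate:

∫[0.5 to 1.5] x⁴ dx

f(x) = x⁴
a = 0.5, b = 1.5, n = 8
h = (b - a)/n = 0.125000

Simpson's rule: (h/3)[f(x₀) + 4f(x₁) + 2f(x₂) + ... + f(xₙ)]

x_0 = 0.5000, f(x_0) = 0.062500, coefficient = 1
x_1 = 0.6250, f(x_1) = 0.152588, coefficient = 4
x_2 = 0.7500, f(x_2) = 0.316406, coefficient = 2
x_3 = 0.8750, f(x_3) = 0.586182, coefficient = 4
x_4 = 1.0000, f(x_4) = 1.000000, coefficient = 2
x_5 = 1.1250, f(x_5) = 1.601807, coefficient = 4
x_6 = 1.2500, f(x_6) = 2.441406, coefficient = 2
x_7 = 1.3750, f(x_7) = 3.574463, coefficient = 4
x_8 = 1.5000, f(x_8) = 5.062500, coefficient = 1

I ≈ (0.125000/3) × 36.300781 = 1.512533
Exact value: 1.512500
Error: 0.000033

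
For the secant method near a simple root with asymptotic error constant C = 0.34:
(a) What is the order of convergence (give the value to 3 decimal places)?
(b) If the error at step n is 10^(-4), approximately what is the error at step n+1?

(a) Secant method has superlinear convergence with order φ = (1+√5)/2 ≈ 1.618.
    This means |e_{n+1}| ≈ C|e_n|^1.618.

(b) With |e_n| = 10^(-4) and C = 0.34:
    |e_{n+1}| ≈ 0.34 × (10^(-4))^1.618 = 0.34 × 10^(-6.47)

(a) ≈ 1.618 (golden ratio); (b) |e_{n+1}| ≈ 1.146e-07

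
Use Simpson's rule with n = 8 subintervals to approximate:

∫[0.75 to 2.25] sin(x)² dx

f(x) = sin(x)²
a = 0.75, b = 2.25, n = 8
h = (b - a)/n = 0.187500

Simpson's rule: (h/3)[f(x₀) + 4f(x₁) + 2f(x₂) + ... + f(xₙ)]

x_0 = 0.7500, f(x_0) = 0.464631, coefficient = 1
x_1 = 0.9375, f(x_1) = 0.649767, coefficient = 4
x_2 = 1.1250, f(x_2) = 0.814087, coefficient = 2
x_3 = 1.3125, f(x_3) = 0.934754, coefficient = 4
x_4 = 1.5000, f(x_4) = 0.994996, coefficient = 2
x_5 = 1.6875, f(x_5) = 0.986442, coefficient = 4
x_6 = 1.8750, f(x_6) = 0.910280, coefficient = 2
x_7 = 2.0625, f(x_7) = 0.777095, coefficient = 4
x_8 = 2.2500, f(x_8) = 0.605398, coefficient = 1

I ≈ (0.187500/3) × 19.900983 = 1.243811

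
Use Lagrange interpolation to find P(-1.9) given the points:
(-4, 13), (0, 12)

Lagrange interpolation formula:
P(x) = Σ yᵢ × Lᵢ(x)
where Lᵢ(x) = Π_{j≠i} (x - xⱼ)/(xᵢ - xⱼ)

L_0(-1.9) = (-1.9 - 0)/(-4 - 0) = 0.475000
L_1(-1.9) = (-1.9 - (-4))/(0 - (-4)) = 0.525000

P(-1.9) = 13×L_0(-1.9) + 12×L_1(-1.9)
P(-1.9) = 12.475000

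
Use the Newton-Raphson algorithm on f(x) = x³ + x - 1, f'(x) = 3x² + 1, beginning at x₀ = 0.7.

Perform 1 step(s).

f(x) = x³ + x - 1
f'(x) = 3x² + 1
x₀ = 0.7

Newton-Raphson formula: x_{n+1} = x_n - f(x_n)/f'(x_n)

Iteration 1:
  f(0.700000) = 0.043000
  f'(0.700000) = 2.470000
  x_1 = 0.700000 - 0.043000/2.470000 = 0.682591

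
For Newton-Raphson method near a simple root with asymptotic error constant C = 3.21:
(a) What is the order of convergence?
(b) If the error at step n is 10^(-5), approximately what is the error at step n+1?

(a) Newton-Raphson has quadratic (order 2) convergence near simple roots.
    This means |e_{n+1}| ≈ C|e_n|².

(b) With |e_n| = 10^(-5) and C = 3.21:
    |e_{n+1}| ≈ 3.21 × (10^(-5))² = 3.21 × 10^(-10)

(a) 2 (quadratic); (b) |e_{n+1}| ≈ 3.210e-10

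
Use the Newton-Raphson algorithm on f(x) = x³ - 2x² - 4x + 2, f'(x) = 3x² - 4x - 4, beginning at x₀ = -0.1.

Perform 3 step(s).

f(x) = x³ - 2x² - 4x + 2
f'(x) = 3x² - 4x - 4
x₀ = -0.1

Newton-Raphson formula: x_{n+1} = x_n - f(x_n)/f'(x_n)

Iteration 1:
  f(-0.100000) = 2.379000
  f'(-0.100000) = -3.570000
  x_1 = -0.100000 - 2.379000/(-3.570000) = 0.566387
Iteration 2:
  f(0.566387) = -0.725440
  f'(0.566387) = -5.303165
  x_2 = 0.566387 - (-0.725440)/(-5.303165) = 0.429593
Iteration 3:
  f(0.429593) = -0.008189
  f'(0.429593) = -5.164721
  x_3 = 0.429593 - (-0.008189)/(-5.164721) = 0.428007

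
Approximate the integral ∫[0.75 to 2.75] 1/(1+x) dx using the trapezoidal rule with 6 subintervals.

f(x) = 1/(1+x)
a = 0.75, b = 2.75, n = 6
h = (b - a)/n = 0.333333

Trapezoidal rule: (h/2)[f(x₀) + 2f(x₁) + 2f(x₂) + ... + f(xₙ)]

x_0 = 0.7500, f(x_0) = 0.571429, coefficient = 1
x_1 = 1.0833, f(x_1) = 0.480000, coefficient = 2
x_2 = 1.4167, f(x_2) = 0.413793, coefficient = 2
x_3 = 1.7500, f(x_3) = 0.363636, coefficient = 2
x_4 = 2.0833, f(x_4) = 0.324324, coefficient = 2
x_5 = 2.4167, f(x_5) = 0.292683, coefficient = 2
x_6 = 2.7500, f(x_6) = 0.266667, coefficient = 1

I ≈ (0.333333/2) × 4.586969 = 0.764495
Exact value: 0.762140
Error: 0.002355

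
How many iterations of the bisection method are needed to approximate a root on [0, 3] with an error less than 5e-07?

We need (b-a)/2^n ≤ 5e-07
(3 - 0)/2^n ≤ 5e-07
3/2^n ≤ 5e-07
2^n ≥ 6000000
n ≥ log₂(6000000) = 22.52
n ≥ 23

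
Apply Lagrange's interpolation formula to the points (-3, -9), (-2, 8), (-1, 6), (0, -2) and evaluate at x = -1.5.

Lagrange interpolation formula:
P(x) = Σ yᵢ × Lᵢ(x)
where Lᵢ(x) = Π_{j≠i} (x - xⱼ)/(xᵢ - xⱼ)

L_0(-1.5) = (-1.5 - (-2))/(-3 - (-2)) × (-1.5 - (-1))/(-3 - (-1)) × (-1.5 - 0)/(-3 - 0) = -0.062500
L_1(-1.5) = (-1.5 - (-3))/(-2 - (-3)) × (-1.5 - (-1))/(-2 - (-1)) × (-1.5 - 0)/(-2 - 0) = 0.562500
L_2(-1.5) = (-1.5 - (-3))/(-1 - (-3)) × (-1.5 - (-2))/(-1 - (-2)) × (-1.5 - 0)/(-1 - 0) = 0.562500
L_3(-1.5) = (-1.5 - (-3))/(0 - (-3)) × (-1.5 - (-2))/(0 - (-2)) × (-1.5 - (-1))/(0 - (-1)) = -0.062500

P(-1.5) = (-9)×L_0(-1.5) + 8×L_1(-1.5) + 6×L_2(-1.5) + (-2)×L_3(-1.5)
P(-1.5) = 8.562500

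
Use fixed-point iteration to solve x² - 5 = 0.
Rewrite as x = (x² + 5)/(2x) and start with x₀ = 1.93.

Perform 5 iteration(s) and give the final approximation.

Equation: x² - 5 = 0
Fixed-point form: x = (x² + 5)/(2x)
x₀ = 1.93

x_1 = g(1.930000) = 2.260337
x_2 = g(2.260337) = 2.236198
x_3 = g(2.236198) = 2.236068
x_4 = g(2.236068) = 2.236068
x_5 = g(2.236068) = 2.236068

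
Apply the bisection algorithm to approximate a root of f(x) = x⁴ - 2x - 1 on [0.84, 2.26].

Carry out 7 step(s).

f(x) = x⁴ - 2x - 1
Initial interval: [0.84, 2.26]

Iteration 1:
  c_1 = (0.840000 + 2.260000)/2 = 1.550000
  f(c_1) = f(1.550000) = 1.672006
  f(a) × f(c) < 0, new interval: [0.840000, 1.550000]
Iteration 2:
  c_2 = (0.840000 + 1.550000)/2 = 1.195000
  f(c_2) = f(1.195000) = -1.350745
  f(a) × f(c) ≥ 0, new interval: [1.195000, 1.550000]
Iteration 3:
  c_3 = (1.195000 + 1.550000)/2 = 1.372500
  f(c_3) = f(1.372500) = -0.196462
  f(a) × f(c) ≥ 0, new interval: [1.372500, 1.550000]
Iteration 4:
  c_4 = (1.372500 + 1.550000)/2 = 1.461250
  f(c_4) = f(1.461250) = 0.636799
  f(a) × f(c) < 0, new interval: [1.372500, 1.461250]
Iteration 5:
  c_5 = (1.372500 + 1.461250)/2 = 1.416875
  f(c_5) = f(1.416875) = 0.196446
  f(a) × f(c) < 0, new interval: [1.372500, 1.416875]
Iteration 6:
  c_6 = (1.372500 + 1.416875)/2 = 1.394687
  f(c_6) = f(1.394687) = -0.005754
  f(a) × f(c) ≥ 0, new interval: [1.394687, 1.416875]
Iteration 7:
  c_7 = (1.394687 + 1.416875)/2 = 1.405781
  f(c_7) = f(1.405781) = 0.093887
  f(a) × f(c) < 0, new interval: [1.394687, 1.405781]

After 7 iteration(s), the approximation is c_7 = 1.405781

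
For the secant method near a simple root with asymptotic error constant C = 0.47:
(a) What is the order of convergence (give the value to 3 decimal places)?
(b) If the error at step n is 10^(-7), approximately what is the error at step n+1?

(a) Secant method has superlinear convergence with order φ = (1+√5)/2 ≈ 1.618.
    This means |e_{n+1}| ≈ C|e_n|^1.618.

(b) With |e_n| = 10^(-7) and C = 0.47:
    |e_{n+1}| ≈ 0.47 × (10^(-7))^1.618 = 0.47 × 10^(-11.33)

(a) ≈ 1.618 (golden ratio); (b) |e_{n+1}| ≈ 2.217e-12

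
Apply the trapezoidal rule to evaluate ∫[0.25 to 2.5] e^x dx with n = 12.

f(x) = e^x
a = 0.25, b = 2.5, n = 12
h = (b - a)/n = 0.187500

Trapezoidal rule: (h/2)[f(x₀) + 2f(x₁) + 2f(x₂) + ... + f(xₙ)]

x_0 = 0.2500, f(x_0) = 1.284025, coefficient = 1
x_1 = 0.4375, f(x_1) = 1.548830, coefficient = 2
x_2 = 0.6250, f(x_2) = 1.868246, coefficient = 2
x_3 = 0.8125, f(x_3) = 2.253535, coefficient = 2
x_4 = 1.0000, f(x_4) = 2.718282, coefficient = 2
x_5 = 1.1875, f(x_5) = 3.278874, coefficient = 2
x_6 = 1.3750, f(x_6) = 3.955077, coefficient = 2
x_7 = 1.5625, f(x_7) = 4.770733, coefficient = 2
x_8 = 1.7500, f(x_8) = 5.754603, coefficient = 2
x_9 = 1.9375, f(x_9) = 6.941376, coefficient = 2
x_10 = 2.1250, f(x_10) = 8.372897, coefficient = 2
x_11 = 2.3125, f(x_11) = 10.099642, coefficient = 2
x_12 = 2.5000, f(x_12) = 12.182494, coefficient = 1

I ≈ (0.187500/2) × 116.590709 = 10.930379
Exact value: 10.898469
Error: 0.031910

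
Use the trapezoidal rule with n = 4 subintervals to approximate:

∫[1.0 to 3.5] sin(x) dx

f(x) = sin(x)
a = 1.0, b = 3.5, n = 4
h = (b - a)/n = 0.625000

Trapezoidal rule: (h/2)[f(x₀) + 2f(x₁) + 2f(x₂) + ... + f(xₙ)]

x_0 = 1.0000, f(x_0) = 0.841471, coefficient = 1
x_1 = 1.6250, f(x_1) = 0.998531, coefficient = 2
x_2 = 2.2500, f(x_2) = 0.778073, coefficient = 2
x_3 = 2.8750, f(x_3) = 0.263446, coefficient = 2
x_4 = 3.5000, f(x_4) = -0.350783, coefficient = 1

I ≈ (0.625000/2) × 4.570789 = 1.428372
Exact value: 1.476759
Error: 0.048387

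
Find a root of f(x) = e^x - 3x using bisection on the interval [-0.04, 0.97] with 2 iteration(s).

f(x) = e^x - 3x
Initial interval: [-0.04, 0.97]

Iteration 1:
  c_1 = (-0.040000 + 0.970000)/2 = 0.465000
  f(c_1) = f(0.465000) = 0.197014
  f(a) × f(c) ≥ 0, new interval: [0.465000, 0.970000]
Iteration 2:
  c_2 = (0.465000 + 0.970000)/2 = 0.717500
  f(c_2) = f(0.717500) = -0.103196
  f(a) × f(c) < 0, new interval: [0.465000, 0.717500]

After 2 iteration(s), the approximation is c_2 = 0.717500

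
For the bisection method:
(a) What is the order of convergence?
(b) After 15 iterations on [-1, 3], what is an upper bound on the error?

(a) Bisection has linear (order 1) convergence; the error is halved each step.

(b) Error bound = (b-a)/2^n = (3 - (-1))/2^{15}
    = 4/2^{15}

(a) 1 (linear); (b) error ≤ 1.22e-04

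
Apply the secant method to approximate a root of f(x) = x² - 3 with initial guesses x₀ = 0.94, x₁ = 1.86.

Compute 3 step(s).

f(x) = x² - 3
x₀ = 0.94, x₁ = 1.86

Secant formula: x_{n+1} = x_n - f(x_n)(x_n - x_{n-1})/(f(x_n) - f(x_{n-1}))

Iteration 1:
  f(0.940000) = -2.116400
  f(1.860000) = 0.459600
  x_2 = 1.860000 - 0.459600×(1.860000 - 0.940000)/(0.459600 - (-2.116400))
       = 1.695857
Iteration 2:
  f(1.860000) = 0.459600
  f(1.695857) = -0.124069
  x_3 = 1.695857 - (-0.124069)×(1.695857 - 1.860000)/(-0.124069 - 0.459600)
       = 1.730748
Iteration 3:
  f(1.695857) = -0.124069
  f(1.730748) = -0.004510
  x_4 = 1.730748 - (-0.004510)×(1.730748 - 1.695857)/(-0.004510 - (-0.124069))
       = 1.732065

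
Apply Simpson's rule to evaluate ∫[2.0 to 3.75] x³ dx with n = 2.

f(x) = x³
a = 2.0, b = 3.75, n = 2
h = (b - a)/n = 0.875000

Simpson's rule: (h/3)[f(x₀) + 4f(x₁) + 2f(x₂) + ... + f(xₙ)]

x_0 = 2.0000, f(x_0) = 8.000000, coefficient = 1
x_1 = 2.8750, f(x_1) = 23.763672, coefficient = 4
x_2 = 3.7500, f(x_2) = 52.734375, coefficient = 1

I ≈ (0.875000/3) × 155.789062 = 45.438477
Exact value: 45.438477
Error: 0.000000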